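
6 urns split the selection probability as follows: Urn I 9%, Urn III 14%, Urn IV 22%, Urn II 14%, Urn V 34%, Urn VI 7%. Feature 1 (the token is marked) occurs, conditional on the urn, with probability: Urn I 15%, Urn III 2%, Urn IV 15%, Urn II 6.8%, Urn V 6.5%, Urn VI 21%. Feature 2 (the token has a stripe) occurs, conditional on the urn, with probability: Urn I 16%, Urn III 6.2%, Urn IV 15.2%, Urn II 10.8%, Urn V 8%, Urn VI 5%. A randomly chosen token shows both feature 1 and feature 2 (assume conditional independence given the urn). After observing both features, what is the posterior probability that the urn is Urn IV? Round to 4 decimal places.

Prior × likelihood for each hypothesis:
  Urn I: 0.09 × 0.15 × 0.16 = 0.00216
  Urn III: 0.14 × 0.02 × 0.062 = 0.0001736
  Urn IV: 0.22 × 0.15 × 0.152 = 0.005016
  Urn II: 0.14 × 0.068 × 0.108 = 0.00102816
  Urn V: 0.34 × 0.065 × 0.08 = 0.001768
  Urn VI: 0.07 × 0.21 × 0.05 = 0.000735
Sum = 0.01088076.
P(Urn IV | evidence) = 0.005016 / 0.01088076 ≈ 0.4610.

0.4610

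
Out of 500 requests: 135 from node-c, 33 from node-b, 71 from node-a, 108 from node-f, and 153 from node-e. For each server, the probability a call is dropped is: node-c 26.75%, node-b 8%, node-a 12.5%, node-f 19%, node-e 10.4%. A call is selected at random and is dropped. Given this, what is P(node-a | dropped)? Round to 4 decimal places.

Prior × likelihood for each hypothesis:
  node-c: 0.27 × 0.2675 = 0.072225
  node-b: 0.066 × 0.08 = 0.00528
  node-a: 0.142 × 0.125 = 0.01775
  node-f: 0.216 × 0.19 = 0.04104
  node-e: 0.306 × 0.104 = 0.031824
Normalizing constant = 0.168119.
P(node-a | evidence) = 0.01775 / 0.168119 ≈ 0.1056.

0.1056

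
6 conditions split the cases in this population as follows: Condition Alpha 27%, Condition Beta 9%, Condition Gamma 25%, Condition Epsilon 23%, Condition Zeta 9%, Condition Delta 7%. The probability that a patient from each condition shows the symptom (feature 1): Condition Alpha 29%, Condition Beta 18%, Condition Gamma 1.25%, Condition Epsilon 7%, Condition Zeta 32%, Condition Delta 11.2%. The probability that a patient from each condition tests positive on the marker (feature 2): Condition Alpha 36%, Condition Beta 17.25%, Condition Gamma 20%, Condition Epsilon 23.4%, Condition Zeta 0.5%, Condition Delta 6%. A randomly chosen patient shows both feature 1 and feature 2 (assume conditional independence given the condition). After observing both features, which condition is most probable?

Condition Alpha

Prior × likelihood for each hypothesis:
  Condition Alpha: 0.27 × 0.29 × 0.36 = 0.028188
  Condition Beta: 0.09 × 0.18 × 0.1725 = 0.0027945
  Condition Gamma: 0.25 × 0.0125 × 0.2 = 0.000625
  Condition Epsilon: 0.23 × 0.07 × 0.234 = 0.0037674
  Condition Zeta: 0.09 × 0.32 × 0.005 = 0.000144
  Condition Delta: 0.07 × 0.112 × 0.06 = 0.0004704
Sum = 0.0359893.
Largest term belongs to Condition Alpha, so Condition Alpha is most probable.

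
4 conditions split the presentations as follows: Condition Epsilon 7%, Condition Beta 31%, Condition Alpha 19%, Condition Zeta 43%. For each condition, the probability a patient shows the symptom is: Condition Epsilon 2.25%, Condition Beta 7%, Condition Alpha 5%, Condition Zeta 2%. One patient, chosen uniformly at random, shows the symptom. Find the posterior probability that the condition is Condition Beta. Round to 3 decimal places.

0.524

Compute prior × likelihood for every hypothesis:
  Condition Epsilon: 0.07 × 0.0225 = 0.001575
  Condition Beta: 0.31 × 0.07 = 0.0217
  Condition Alpha: 0.19 × 0.05 = 0.0095
  Condition Zeta: 0.43 × 0.02 = 0.0086
Sum = 0.041375.
P(Condition Beta | evidence) = 0.0217 / 0.041375 ≈ 0.524.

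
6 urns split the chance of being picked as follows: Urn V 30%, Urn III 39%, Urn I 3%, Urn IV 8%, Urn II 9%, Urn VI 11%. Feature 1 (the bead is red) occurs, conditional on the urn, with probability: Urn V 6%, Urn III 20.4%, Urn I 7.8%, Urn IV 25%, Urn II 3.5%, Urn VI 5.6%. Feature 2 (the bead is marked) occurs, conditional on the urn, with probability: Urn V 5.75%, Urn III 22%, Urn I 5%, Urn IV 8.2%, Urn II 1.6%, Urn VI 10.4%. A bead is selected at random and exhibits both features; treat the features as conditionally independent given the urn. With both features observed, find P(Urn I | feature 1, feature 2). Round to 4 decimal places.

0.0056

By Bayes' rule, posterior ∝ prior × likelihood:
  Urn V: 0.3 × 0.06 × 0.0575 = 0.001035
  Urn III: 0.39 × 0.204 × 0.22 = 0.0175032
  Urn I: 0.03 × 0.078 × 0.05 = 0.000117
  Urn IV: 0.08 × 0.25 × 0.082 = 0.00164
  Urn II: 0.09 × 0.035 × 0.016 = 0.0000504
  Urn VI: 0.11 × 0.056 × 0.104 = 0.00064064
Sum = 0.02098624.
P(Urn I | evidence) = 0.000117 / 0.02098624 ≈ 0.0056.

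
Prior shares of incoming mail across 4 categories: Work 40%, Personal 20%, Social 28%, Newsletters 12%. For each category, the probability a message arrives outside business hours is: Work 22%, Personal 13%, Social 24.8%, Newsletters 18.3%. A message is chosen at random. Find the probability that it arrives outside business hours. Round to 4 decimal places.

0.2054

By Bayes' rule, posterior ∝ prior × likelihood:
  Work: 0.4 × 0.22 = 0.088
  Personal: 0.2 × 0.13 = 0.026
  Social: 0.28 × 0.248 = 0.06944
  Newsletters: 0.12 × 0.183 = 0.02196
P(off-hours) = 0.088 + 0.026 + 0.06944 + 0.02196 = 0.2054 → 0.2054.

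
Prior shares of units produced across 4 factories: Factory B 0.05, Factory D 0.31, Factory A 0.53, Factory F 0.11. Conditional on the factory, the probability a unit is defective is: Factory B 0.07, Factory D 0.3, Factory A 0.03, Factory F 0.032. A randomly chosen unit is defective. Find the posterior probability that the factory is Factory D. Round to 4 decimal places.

0.8023

By Bayes' rule, posterior ∝ prior × likelihood:
  Factory B: 0.05 × 0.07 = 0.0035
  Factory D: 0.31 × 0.3 = 0.093
  Factory A: 0.53 × 0.03 = 0.0159
  Factory F: 0.11 × 0.032 = 0.00352
Sum = 0.11592.
P(Factory D | evidence) = 0.093 / 0.11592 ≈ 0.8023.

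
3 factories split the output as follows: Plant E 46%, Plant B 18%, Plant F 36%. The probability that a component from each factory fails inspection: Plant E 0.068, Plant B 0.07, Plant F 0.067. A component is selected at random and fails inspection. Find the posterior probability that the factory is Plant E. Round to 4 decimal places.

0.4600

Prior × likelihood for each hypothesis:
  Plant E: 0.46 × 0.068 = 0.03128
  Plant B: 0.18 × 0.07 = 0.0126
  Plant F: 0.36 × 0.067 = 0.02412
Total = 0.068.
P(Plant E | evidence) = 0.03128 / 0.068 ≈ 0.4600.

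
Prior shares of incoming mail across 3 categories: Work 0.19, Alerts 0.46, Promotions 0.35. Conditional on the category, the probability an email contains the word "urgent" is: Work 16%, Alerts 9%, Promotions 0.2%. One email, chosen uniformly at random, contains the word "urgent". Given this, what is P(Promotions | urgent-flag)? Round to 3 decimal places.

Prior × likelihood for each hypothesis:
  Work: 0.19 × 0.16 = 0.0304
  Alerts: 0.46 × 0.09 = 0.0414
  Promotions: 0.35 × 0.002 = 0.0007
Total = 0.0725.
P(Promotions | evidence) = 0.0007 / 0.0725 ≈ 0.010.

0.010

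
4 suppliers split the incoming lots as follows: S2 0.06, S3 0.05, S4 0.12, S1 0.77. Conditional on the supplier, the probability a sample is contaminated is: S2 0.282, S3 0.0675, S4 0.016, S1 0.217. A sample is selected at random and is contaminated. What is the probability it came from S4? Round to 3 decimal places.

0.010

Prior × likelihood for each hypothesis:
  S2: 0.06 × 0.282 = 0.01692
  S3: 0.05 × 0.0675 = 0.003375
  S4: 0.12 × 0.016 = 0.00192
  S1: 0.77 × 0.217 = 0.16709
Total = 0.189305.
P(S4 | evidence) = 0.00192 / 0.189305 ≈ 0.010.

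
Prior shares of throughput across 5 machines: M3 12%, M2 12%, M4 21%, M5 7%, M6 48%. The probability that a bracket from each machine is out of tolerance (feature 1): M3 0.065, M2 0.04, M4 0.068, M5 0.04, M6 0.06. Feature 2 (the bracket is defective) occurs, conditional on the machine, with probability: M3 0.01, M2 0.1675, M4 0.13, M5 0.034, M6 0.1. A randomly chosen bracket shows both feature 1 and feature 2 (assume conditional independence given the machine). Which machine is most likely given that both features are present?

M6

Prior × likelihood for each hypothesis:
  M3: 0.12 × 0.065 × 0.01 = 0.000078
  M2: 0.12 × 0.04 × 0.1675 = 0.000804
  M4: 0.21 × 0.068 × 0.13 = 0.0018564
  M5: 0.07 × 0.04 × 0.034 = 0.0000952
  M6: 0.48 × 0.06 × 0.1 = 0.00288
Total = 0.0057136.
Largest term belongs to M6, so M6 is most probable.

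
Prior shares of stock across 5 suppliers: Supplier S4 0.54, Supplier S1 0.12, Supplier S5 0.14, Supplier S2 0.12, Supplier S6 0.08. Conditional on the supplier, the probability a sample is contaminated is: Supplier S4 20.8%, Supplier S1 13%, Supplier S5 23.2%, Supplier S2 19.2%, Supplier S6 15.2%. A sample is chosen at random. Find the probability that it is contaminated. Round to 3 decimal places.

0.196

Compute prior × likelihood for every hypothesis:
  Supplier S4: 0.54 × 0.208 = 0.11232
  Supplier S1: 0.12 × 0.13 = 0.0156
  Supplier S5: 0.14 × 0.232 = 0.03248
  Supplier S2: 0.12 × 0.192 = 0.02304
  Supplier S6: 0.08 × 0.152 = 0.01216
P(contaminated) = 0.11232 + 0.0156 + 0.03248 + 0.02304 + 0.01216 = 0.1956 → 0.196.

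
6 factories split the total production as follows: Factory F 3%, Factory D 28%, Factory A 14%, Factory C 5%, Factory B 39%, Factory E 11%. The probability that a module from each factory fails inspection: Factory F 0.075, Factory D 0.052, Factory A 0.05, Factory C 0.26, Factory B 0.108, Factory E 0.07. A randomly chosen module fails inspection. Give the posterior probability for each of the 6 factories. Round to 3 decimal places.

Unnormalized posteriors (prior × likelihood):
  Factory F: 0.03 × 0.075 = 0.00225
  Factory D: 0.28 × 0.052 = 0.01456
  Factory A: 0.14 × 0.05 = 0.007
  Factory C: 0.05 × 0.26 = 0.013
  Factory B: 0.39 × 0.108 = 0.04212
  Factory E: 0.11 × 0.07 = 0.0077
Normalizing constant = 0.08663.
P(Factory F | nonconforming) = 0.00225/0.08663 ≈ 0.026
P(Factory D | nonconforming) = 0.01456/0.08663 ≈ 0.168
P(Factory A | nonconforming) = 0.007/0.08663 ≈ 0.081
P(Factory C | nonconforming) = 0.013/0.08663 ≈ 0.150
P(Factory B | nonconforming) = 0.04212/0.08663 ≈ 0.486
P(Factory E | nonconforming) = 0.0077/0.08663 ≈ 0.089
(Check: 0.026+0.168+0.081+0.150+0.486+0.089 = 1.000.)

Factory F 0.026, Factory D 0.168, Factory A 0.081, Factory C 0.150, Factory B 0.486, Factory E 0.089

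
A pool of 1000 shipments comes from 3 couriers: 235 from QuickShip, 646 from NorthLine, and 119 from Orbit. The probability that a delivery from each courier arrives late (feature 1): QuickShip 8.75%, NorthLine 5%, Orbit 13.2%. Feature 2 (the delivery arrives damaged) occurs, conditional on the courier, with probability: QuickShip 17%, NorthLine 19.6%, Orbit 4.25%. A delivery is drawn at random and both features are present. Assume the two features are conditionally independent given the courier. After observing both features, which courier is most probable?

NorthLine

Unnormalized posteriors (prior × likelihood):
  QuickShip: 0.235 × 0.0875 × 0.17 = 0.003495625
  NorthLine: 0.646 × 0.05 × 0.196 = 0.0063308
  Orbit: 0.119 × 0.132 × 0.0425 = 0.00066759
Total = 0.010494015.
Largest term belongs to NorthLine, so NorthLine is most probable.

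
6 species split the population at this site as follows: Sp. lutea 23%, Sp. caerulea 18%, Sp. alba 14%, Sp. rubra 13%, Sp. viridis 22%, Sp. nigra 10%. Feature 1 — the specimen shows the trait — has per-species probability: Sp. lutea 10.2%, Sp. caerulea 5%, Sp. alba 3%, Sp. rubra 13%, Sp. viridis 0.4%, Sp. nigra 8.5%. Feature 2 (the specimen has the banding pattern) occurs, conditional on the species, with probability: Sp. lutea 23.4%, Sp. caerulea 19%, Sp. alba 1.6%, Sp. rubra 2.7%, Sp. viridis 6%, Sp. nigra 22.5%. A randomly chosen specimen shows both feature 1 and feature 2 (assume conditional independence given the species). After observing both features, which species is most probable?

Sp. lutea

Prior × likelihood for each hypothesis:
  Sp. lutea: 0.23 × 0.102 × 0.234 = 0.00548964
  Sp. caerulea: 0.18 × 0.05 × 0.19 = 0.00171
  Sp. alba: 0.14 × 0.03 × 0.016 = 0.0000672
  Sp. rubra: 0.13 × 0.13 × 0.027 = 0.0004563
  Sp. viridis: 0.22 × 0.004 × 0.06 = 0.0000528
  Sp. nigra: 0.1 × 0.085 × 0.225 = 0.0019125
Normalizing constant = 0.00968844.
Largest term belongs to Sp. lutea, so Sp. lutea is most probable.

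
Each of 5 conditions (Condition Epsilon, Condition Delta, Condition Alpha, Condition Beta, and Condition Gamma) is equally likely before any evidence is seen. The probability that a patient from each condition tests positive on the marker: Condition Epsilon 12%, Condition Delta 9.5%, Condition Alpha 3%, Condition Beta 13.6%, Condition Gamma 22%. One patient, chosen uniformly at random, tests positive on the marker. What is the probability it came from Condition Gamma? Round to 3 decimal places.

0.366

Since the prior is uniform, the posterior is proportional to the likelihood:
  Condition Epsilon: 0.12
  Condition Delta: 0.095
  Condition Alpha: 0.03
  Condition Beta: 0.136
  Condition Gamma: 0.22
Sum = 0.601.
P(Condition Gamma | evidence) = 0.22 / 0.601 ≈ 0.366.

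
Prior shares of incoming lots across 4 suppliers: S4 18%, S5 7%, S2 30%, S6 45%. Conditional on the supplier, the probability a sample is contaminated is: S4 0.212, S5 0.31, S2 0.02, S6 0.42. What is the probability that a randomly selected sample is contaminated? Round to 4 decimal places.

Compute prior × likelihood for every hypothesis:
  S4: 0.18 × 0.212 = 0.03816
  S5: 0.07 × 0.31 = 0.0217
  S2: 0.3 × 0.02 = 0.006
  S6: 0.45 × 0.42 = 0.189
P(contaminated) = 0.03816 + 0.0217 + 0.006 + 0.189 = 0.25486 → 0.2549.

0.2549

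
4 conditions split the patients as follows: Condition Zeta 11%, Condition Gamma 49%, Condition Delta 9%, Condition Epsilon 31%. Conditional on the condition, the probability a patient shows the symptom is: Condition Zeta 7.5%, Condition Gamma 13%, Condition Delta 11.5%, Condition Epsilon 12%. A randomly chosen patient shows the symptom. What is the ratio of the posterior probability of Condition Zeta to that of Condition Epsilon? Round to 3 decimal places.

Prior × likelihood for each hypothesis:
  Condition Zeta: 0.11 × 0.075 = 0.00825
  Condition Gamma: 0.49 × 0.13 = 0.0637
  Condition Delta: 0.09 × 0.115 = 0.01035
  Condition Epsilon: 0.31 × 0.12 = 0.0372
Total = 0.1195.
The ratio is 0.00825 / 0.0372 (the normalizer cancels) = 0.222.

0.222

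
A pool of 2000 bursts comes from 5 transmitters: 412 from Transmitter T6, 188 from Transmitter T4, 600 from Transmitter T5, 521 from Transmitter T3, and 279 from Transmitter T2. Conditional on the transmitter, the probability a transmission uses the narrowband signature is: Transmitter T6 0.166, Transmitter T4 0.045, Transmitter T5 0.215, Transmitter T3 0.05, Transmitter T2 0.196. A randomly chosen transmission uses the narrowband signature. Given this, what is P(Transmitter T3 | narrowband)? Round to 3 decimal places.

Compute prior × likelihood for every hypothesis:
  Transmitter T6: 0.206 × 0.166 = 0.034196
  Transmitter T4: 0.094 × 0.045 = 0.00423
  Transmitter T5: 0.3 × 0.215 = 0.0645
  Transmitter T3: 0.2605 × 0.05 = 0.013025
  Transmitter T2: 0.1395 × 0.196 = 0.027342
Sum = 0.143293.
P(Transmitter T3 | evidence) = 0.013025 / 0.143293 ≈ 0.091.

0.091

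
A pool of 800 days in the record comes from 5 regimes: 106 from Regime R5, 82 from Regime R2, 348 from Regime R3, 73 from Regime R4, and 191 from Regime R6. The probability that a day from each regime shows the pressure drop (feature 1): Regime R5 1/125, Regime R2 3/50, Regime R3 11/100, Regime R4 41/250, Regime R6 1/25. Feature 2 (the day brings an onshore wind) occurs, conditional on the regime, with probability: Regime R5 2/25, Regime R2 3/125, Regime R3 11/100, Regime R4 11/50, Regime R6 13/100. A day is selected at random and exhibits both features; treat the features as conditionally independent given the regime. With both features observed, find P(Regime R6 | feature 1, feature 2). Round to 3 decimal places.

0.124

Prior × likelihood for each hypothesis:
  Regime R5: 0.1325 × 0.008 × 0.08 = 0.0000848
  Regime R2: 0.1025 × 0.06 × 0.024 = 0.0001476
  Regime R3: 0.435 × 0.11 × 0.11 = 0.0052635
  Regime R4: 0.09125 × 0.164 × 0.22 = 0.0032923
  Regime R6: 0.23875 × 0.04 × 0.13 = 0.0012415
Total = 0.0100297.
P(Regime R6 | evidence) = 0.0012415 / 0.0100297 ≈ 0.124.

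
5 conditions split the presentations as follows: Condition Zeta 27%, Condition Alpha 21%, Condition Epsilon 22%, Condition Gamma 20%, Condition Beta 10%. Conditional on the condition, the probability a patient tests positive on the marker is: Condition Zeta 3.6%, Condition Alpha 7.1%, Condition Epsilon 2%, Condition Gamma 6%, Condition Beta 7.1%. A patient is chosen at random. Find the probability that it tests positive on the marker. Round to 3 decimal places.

0.048

Unnormalized posteriors (prior × likelihood):
  Condition Zeta: 0.27 × 0.036 = 0.00972
  Condition Alpha: 0.21 × 0.071 = 0.01491
  Condition Epsilon: 0.22 × 0.02 = 0.0044
  Condition Gamma: 0.2 × 0.06 = 0.012
  Condition Beta: 0.1 × 0.071 = 0.0071
P(marker-positive) = 0.00972 + 0.01491 + 0.0044 + 0.012 + 0.0071 = 0.04813 → 0.048.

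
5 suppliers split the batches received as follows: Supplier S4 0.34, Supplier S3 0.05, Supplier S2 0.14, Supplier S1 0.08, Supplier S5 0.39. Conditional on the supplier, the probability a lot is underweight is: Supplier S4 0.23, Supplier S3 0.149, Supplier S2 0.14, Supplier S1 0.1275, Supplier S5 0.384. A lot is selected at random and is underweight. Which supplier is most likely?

Supplier S5

Compute prior × likelihood for every hypothesis:
  Supplier S4: 0.34 × 0.23 = 0.0782
  Supplier S3: 0.05 × 0.149 = 0.00745
  Supplier S2: 0.14 × 0.14 = 0.0196
  Supplier S1: 0.08 × 0.1275 = 0.0102
  Supplier S5: 0.39 × 0.384 = 0.14976
Total = 0.26521.
Largest term belongs to Supplier S5, so Supplier S5 is most probable.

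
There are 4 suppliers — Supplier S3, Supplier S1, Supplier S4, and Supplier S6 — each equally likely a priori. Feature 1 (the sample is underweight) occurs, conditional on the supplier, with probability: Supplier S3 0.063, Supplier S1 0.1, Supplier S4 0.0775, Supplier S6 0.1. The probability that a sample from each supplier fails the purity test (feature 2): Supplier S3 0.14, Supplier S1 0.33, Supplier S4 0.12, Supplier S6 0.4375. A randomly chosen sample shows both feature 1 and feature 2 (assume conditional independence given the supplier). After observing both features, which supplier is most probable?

With a uniform prior (1/4 each), posterior ∝ likelihood:
  Supplier S3: 0.063 × 0.14 = 0.00882
  Supplier S1: 0.1 × 0.33 = 0.033
  Supplier S4: 0.0775 × 0.12 = 0.0093
  Supplier S6: 0.1 × 0.4375 = 0.04375
Sum = 0.09487.
Largest term belongs to Supplier S6, so Supplier S6 is most probable.

Supplier S6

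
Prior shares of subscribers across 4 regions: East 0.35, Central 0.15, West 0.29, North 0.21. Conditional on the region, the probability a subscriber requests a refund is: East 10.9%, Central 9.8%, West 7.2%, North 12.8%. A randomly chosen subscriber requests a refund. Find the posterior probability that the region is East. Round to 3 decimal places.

0.379

Prior × likelihood for each hypothesis:
  East: 0.35 × 0.109 = 0.03815
  Central: 0.15 × 0.098 = 0.0147
  West: 0.29 × 0.072 = 0.02088
  North: 0.21 × 0.128 = 0.02688
Total = 0.10061.
P(East | evidence) = 0.03815 / 0.10061 ≈ 0.379.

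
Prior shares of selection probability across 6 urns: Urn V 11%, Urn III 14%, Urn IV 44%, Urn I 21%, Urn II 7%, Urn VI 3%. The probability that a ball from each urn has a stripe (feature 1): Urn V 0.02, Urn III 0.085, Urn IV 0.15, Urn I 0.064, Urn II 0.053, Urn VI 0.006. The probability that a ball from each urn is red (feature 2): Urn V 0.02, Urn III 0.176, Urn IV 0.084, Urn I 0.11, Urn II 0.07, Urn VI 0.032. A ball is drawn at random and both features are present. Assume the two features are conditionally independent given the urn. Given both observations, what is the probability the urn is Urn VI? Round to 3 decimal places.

0.001

Prior × likelihood for each hypothesis:
  Urn V: 0.11 × 0.02 × 0.02 = 0.000044
  Urn III: 0.14 × 0.085 × 0.176 = 0.0020944
  Urn IV: 0.44 × 0.15 × 0.084 = 0.005544
  Urn I: 0.21 × 0.064 × 0.11 = 0.0014784
  Urn II: 0.07 × 0.053 × 0.07 = 0.0002597
  Urn VI: 0.03 × 0.006 × 0.032 = 0.00000576
Normalizing constant = 0.00942626.
P(Urn VI | evidence) = 0.00000576 / 0.00942626 ≈ 0.001.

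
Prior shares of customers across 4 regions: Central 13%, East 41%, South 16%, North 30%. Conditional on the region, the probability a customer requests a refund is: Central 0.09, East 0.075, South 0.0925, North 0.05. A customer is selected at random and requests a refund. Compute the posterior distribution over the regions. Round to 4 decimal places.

Central 0.1619, East 0.4256, South 0.2048, North 0.2076

By Bayes' rule, posterior ∝ prior × likelihood:
  Central: 0.13 × 0.09 = 0.0117
  East: 0.41 × 0.075 = 0.03075
  South: 0.16 × 0.0925 = 0.0148
  North: 0.3 × 0.05 = 0.015
Normalizing constant = 0.07225.
P(Central | refund) = 0.0117/0.07225 ≈ 0.1619
P(East | refund) = 0.03075/0.07225 ≈ 0.4256
P(South | refund) = 0.0148/0.07225 ≈ 0.2048
P(North | refund) = 0.015/0.07225 ≈ 0.2076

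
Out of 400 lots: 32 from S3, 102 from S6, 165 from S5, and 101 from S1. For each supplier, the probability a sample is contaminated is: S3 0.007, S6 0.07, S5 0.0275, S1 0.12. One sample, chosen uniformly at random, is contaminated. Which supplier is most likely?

S1

Compute prior × likelihood for every hypothesis:
  S3: 0.08 × 0.007 = 0.00056
  S6: 0.255 × 0.07 = 0.01785
  S5: 0.4125 × 0.0275 = 0.01134375
  S1: 0.2525 × 0.12 = 0.0303
Normalizing constant = 0.06005375.
Largest term belongs to S1, so S1 is most probable.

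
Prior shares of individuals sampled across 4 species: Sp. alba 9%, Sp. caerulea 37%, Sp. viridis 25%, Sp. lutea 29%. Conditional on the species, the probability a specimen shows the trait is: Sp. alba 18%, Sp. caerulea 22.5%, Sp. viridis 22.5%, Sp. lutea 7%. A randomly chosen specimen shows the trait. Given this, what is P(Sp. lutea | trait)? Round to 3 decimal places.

0.115

Prior × likelihood for each hypothesis:
  Sp. alba: 0.09 × 0.18 = 0.0162
  Sp. caerulea: 0.37 × 0.225 = 0.08325
  Sp. viridis: 0.25 × 0.225 = 0.05625
  Sp. lutea: 0.29 × 0.07 = 0.0203
Sum = 0.176.
P(Sp. lutea | evidence) = 0.0203 / 0.176 ≈ 0.115.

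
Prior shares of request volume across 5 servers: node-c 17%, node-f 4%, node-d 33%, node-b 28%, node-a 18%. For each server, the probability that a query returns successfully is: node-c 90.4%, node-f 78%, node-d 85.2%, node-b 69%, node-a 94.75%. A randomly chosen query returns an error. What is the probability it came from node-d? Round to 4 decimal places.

0.2869

Taking complements, P(error | each) = node-c 0.096, node-f 0.22, node-d 0.148, node-b 0.31, node-a 0.0525.
Unnormalized posteriors (prior × likelihood):
  node-c: 0.17 × 0.096 = 0.01632
  node-f: 0.04 × 0.22 = 0.0088
  node-d: 0.33 × 0.148 = 0.04884
  node-b: 0.28 × 0.31 = 0.0868
  node-a: 0.18 × 0.0525 = 0.00945
Sum = 0.17021.
P(node-d | evidence) = 0.04884 / 0.17021 ≈ 0.2869.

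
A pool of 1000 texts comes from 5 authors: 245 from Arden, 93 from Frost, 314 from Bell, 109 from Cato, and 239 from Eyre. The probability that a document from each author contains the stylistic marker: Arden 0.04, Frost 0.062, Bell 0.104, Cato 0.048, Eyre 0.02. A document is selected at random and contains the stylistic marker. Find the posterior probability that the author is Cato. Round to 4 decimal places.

0.0898

Compute prior × likelihood for every hypothesis:
  Arden: 0.245 × 0.04 = 0.0098
  Frost: 0.093 × 0.062 = 0.005766
  Bell: 0.314 × 0.104 = 0.032656
  Cato: 0.109 × 0.048 = 0.005232
  Eyre: 0.239 × 0.02 = 0.00478
Sum = 0.058234.
P(Cato | evidence) = 0.005232 / 0.058234 ≈ 0.0898.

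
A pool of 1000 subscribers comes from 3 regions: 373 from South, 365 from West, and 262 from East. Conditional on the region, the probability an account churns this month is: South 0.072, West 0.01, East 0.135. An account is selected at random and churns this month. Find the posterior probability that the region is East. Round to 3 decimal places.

Unnormalized posteriors (prior × likelihood):
  South: 0.373 × 0.072 = 0.026856
  West: 0.365 × 0.01 = 0.00365
  East: 0.262 × 0.135 = 0.03537
Normalizing constant = 0.065876.
P(East | evidence) = 0.03537 / 0.065876 ≈ 0.537.

0.537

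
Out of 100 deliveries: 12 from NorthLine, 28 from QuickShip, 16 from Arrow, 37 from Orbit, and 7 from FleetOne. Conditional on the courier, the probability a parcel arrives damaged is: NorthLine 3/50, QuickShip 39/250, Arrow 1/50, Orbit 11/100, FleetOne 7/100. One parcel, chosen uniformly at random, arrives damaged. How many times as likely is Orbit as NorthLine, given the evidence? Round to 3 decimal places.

5.653

By Bayes' rule, posterior ∝ prior × likelihood:
  NorthLine: 0.12 × 0.06 = 0.0072
  QuickShip: 0.28 × 0.156 = 0.04368
  Arrow: 0.16 × 0.02 = 0.0032
  Orbit: 0.37 × 0.11 = 0.0407
  FleetOne: 0.07 × 0.07 = 0.0049
Normalizing constant = 0.09968.
The ratio is 0.0407 / 0.0072 (the normalizer cancels) = 5.653.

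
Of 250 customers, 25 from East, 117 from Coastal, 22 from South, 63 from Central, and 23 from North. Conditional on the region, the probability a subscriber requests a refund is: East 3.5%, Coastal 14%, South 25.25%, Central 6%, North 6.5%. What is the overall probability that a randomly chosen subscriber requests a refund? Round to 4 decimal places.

0.1123

By Bayes' rule, posterior ∝ prior × likelihood:
  East: 0.1 × 0.035 = 0.0035
  Coastal: 0.468 × 0.14 = 0.06552
  South: 0.088 × 0.2525 = 0.02222
  Central: 0.252 × 0.06 = 0.01512
  North: 0.092 × 0.065 = 0.00598
P(refund) = 0.0035 + 0.06552 + 0.02222 + 0.01512 + 0.00598 = 0.11234 → 0.1123.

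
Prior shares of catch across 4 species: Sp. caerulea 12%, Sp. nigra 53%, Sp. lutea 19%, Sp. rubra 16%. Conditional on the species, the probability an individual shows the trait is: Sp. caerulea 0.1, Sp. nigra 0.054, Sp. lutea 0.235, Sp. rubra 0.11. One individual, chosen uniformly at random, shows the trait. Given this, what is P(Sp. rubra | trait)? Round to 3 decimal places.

0.171

Unnormalized posteriors (prior × likelihood):
  Sp. caerulea: 0.12 × 0.1 = 0.012
  Sp. nigra: 0.53 × 0.054 = 0.02862
  Sp. lutea: 0.19 × 0.235 = 0.04465
  Sp. rubra: 0.16 × 0.11 = 0.0176
Sum = 0.10287.
P(Sp. rubra | evidence) = 0.0176 / 0.10287 ≈ 0.171.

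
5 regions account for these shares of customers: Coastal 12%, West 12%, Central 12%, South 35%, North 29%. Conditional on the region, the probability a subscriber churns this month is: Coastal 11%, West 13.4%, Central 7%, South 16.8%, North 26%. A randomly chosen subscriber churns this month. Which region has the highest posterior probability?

North

By Bayes' rule, posterior ∝ prior × likelihood:
  Coastal: 0.12 × 0.11 = 0.0132
  West: 0.12 × 0.134 = 0.01608
  Central: 0.12 × 0.07 = 0.0084
  South: 0.35 × 0.168 = 0.0588
  North: 0.29 × 0.26 = 0.0754
Sum = 0.17188.
Largest term belongs to North, so North is most probable.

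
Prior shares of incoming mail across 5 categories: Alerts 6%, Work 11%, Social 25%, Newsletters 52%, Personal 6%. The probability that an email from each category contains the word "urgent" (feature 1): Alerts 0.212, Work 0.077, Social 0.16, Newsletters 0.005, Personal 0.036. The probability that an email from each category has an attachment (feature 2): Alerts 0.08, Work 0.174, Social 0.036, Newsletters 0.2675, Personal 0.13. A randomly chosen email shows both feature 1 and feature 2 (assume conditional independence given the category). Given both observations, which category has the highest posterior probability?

Prior × likelihood for each hypothesis:
  Alerts: 0.06 × 0.212 × 0.08 = 0.0010176
  Work: 0.11 × 0.077 × 0.174 = 0.00147378
  Social: 0.25 × 0.16 × 0.036 = 0.00144
  Newsletters: 0.52 × 0.005 × 0.2675 = 0.0006955
  Personal: 0.06 × 0.036 × 0.13 = 0.0002808
Sum = 0.00490768.
Largest term belongs to Work, so Work is most probable.

Work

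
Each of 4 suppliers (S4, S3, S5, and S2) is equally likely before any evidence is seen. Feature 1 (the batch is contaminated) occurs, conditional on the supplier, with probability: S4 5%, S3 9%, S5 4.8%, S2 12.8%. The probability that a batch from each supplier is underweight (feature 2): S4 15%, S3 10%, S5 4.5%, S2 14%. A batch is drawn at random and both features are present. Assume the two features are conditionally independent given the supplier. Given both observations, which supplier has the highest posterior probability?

S2

Since the prior is uniform, the posterior is proportional to the likelihood:
  S4: 0.05 × 0.15 = 0.0075
  S3: 0.09 × 0.1 = 0.009
  S5: 0.048 × 0.045 = 0.00216
  S2: 0.128 × 0.14 = 0.01792
Total = 0.03658.
Largest term belongs to S2, so S2 is most probable.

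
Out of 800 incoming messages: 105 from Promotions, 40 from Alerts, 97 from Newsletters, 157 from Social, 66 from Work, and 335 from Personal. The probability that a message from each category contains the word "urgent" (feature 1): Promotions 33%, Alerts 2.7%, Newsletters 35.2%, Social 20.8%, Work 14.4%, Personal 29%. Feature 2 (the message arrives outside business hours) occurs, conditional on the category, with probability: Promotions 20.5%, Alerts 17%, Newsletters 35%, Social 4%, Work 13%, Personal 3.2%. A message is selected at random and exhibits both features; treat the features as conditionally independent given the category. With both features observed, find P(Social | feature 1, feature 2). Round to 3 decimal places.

Unnormalized posteriors (prior × likelihood):
  Promotions: 0.13125 × 0.33 × 0.205 = 0.0088790625
  Alerts: 0.05 × 0.027 × 0.17 = 0.0002295
  Newsletters: 0.12125 × 0.352 × 0.35 = 0.014938
  Social: 0.19625 × 0.208 × 0.04 = 0.0016328
  Work: 0.0825 × 0.144 × 0.13 = 0.0015444
  Personal: 0.41875 × 0.29 × 0.032 = 0.003886
Normalizing constant = 0.0311097625.
P(Social | evidence) = 0.0016328 / 0.0311097625 ≈ 0.052.

0.052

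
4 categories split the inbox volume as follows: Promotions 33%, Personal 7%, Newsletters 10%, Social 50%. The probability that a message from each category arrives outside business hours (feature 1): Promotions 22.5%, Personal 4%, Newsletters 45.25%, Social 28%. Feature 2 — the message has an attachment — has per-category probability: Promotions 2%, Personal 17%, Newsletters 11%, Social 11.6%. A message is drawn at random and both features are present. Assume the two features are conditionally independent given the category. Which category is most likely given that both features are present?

Social

By Bayes' rule, posterior ∝ prior × likelihood:
  Promotions: 0.33 × 0.225 × 0.02 = 0.001485
  Personal: 0.07 × 0.04 × 0.17 = 0.000476
  Newsletters: 0.1 × 0.4525 × 0.11 = 0.0049775
  Social: 0.5 × 0.28 × 0.116 = 0.01624
Normalizing constant = 0.0231785.
Largest term belongs to Social, so Social is most probable.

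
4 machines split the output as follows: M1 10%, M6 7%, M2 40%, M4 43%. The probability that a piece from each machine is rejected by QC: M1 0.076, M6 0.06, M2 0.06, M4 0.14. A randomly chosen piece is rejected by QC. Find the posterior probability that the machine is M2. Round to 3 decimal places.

0.250

Prior × likelihood for each hypothesis:
  M1: 0.1 × 0.076 = 0.0076
  M6: 0.07 × 0.06 = 0.0042
  M2: 0.4 × 0.06 = 0.024
  M4: 0.43 × 0.14 = 0.0602
Sum = 0.096.
P(M2 | evidence) = 0.024 / 0.096 ≈ 0.250.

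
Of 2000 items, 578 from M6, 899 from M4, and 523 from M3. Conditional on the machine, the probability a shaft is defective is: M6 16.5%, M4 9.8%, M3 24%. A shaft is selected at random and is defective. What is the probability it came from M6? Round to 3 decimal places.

0.309

By Bayes' rule, posterior ∝ prior × likelihood:
  M6: 0.289 × 0.165 = 0.047685
  M4: 0.4495 × 0.098 = 0.044051
  M3: 0.2615 × 0.24 = 0.06276
Total = 0.154496.
P(M6 | evidence) = 0.047685 / 0.154496 ≈ 0.309.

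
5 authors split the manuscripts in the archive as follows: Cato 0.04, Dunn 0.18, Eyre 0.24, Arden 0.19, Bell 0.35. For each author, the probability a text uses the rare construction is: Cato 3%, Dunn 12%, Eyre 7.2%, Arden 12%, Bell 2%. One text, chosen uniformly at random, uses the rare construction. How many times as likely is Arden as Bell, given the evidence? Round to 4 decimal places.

3.2571

Compute prior × likelihood for every hypothesis:
  Cato: 0.04 × 0.03 = 0.0012
  Dunn: 0.18 × 0.12 = 0.0216
  Eyre: 0.24 × 0.072 = 0.01728
  Arden: 0.19 × 0.12 = 0.0228
  Bell: 0.35 × 0.02 = 0.007
Total = 0.06988.
The ratio is 0.0228 / 0.007 (the normalizer cancels) = 3.2571.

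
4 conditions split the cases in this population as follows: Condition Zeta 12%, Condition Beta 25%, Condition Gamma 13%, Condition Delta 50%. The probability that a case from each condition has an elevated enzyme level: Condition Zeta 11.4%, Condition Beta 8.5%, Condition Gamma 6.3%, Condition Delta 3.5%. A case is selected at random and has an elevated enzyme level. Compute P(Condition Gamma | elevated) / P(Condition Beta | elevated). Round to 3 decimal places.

0.385

By Bayes' rule, posterior ∝ prior × likelihood:
  Condition Zeta: 0.12 × 0.114 = 0.01368
  Condition Beta: 0.25 × 0.085 = 0.02125
  Condition Gamma: 0.13 × 0.063 = 0.00819
  Condition Delta: 0.5 × 0.035 = 0.0175
Sum = 0.06062.
The ratio is 0.00819 / 0.02125 (the normalizer cancels) = 0.385.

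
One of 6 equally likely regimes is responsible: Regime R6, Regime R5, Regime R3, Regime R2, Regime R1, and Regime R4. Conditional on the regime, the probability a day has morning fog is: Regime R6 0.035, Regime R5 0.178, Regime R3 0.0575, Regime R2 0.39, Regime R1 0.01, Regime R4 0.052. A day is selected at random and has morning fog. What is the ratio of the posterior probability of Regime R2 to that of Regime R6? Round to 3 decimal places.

11.143

With a uniform prior (1/6 each), posterior ∝ likelihood:
  Regime R6: 0.035
  Regime R5: 0.178
  Regime R3: 0.0575
  Regime R2: 0.39
  Regime R1: 0.01
  Regime R4: 0.052
Sum = 0.7225.
The ratio is 0.39 / 0.035 (the normalizer cancels) = 11.143.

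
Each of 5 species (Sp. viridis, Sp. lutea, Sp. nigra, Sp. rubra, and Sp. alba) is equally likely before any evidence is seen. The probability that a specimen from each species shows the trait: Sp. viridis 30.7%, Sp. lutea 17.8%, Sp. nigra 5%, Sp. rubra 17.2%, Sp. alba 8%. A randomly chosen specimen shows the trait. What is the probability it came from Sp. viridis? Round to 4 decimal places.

With a uniform prior (1/5 each), posterior ∝ likelihood:
  Sp. viridis: 0.307
  Sp. lutea: 0.178
  Sp. nigra: 0.05
  Sp. rubra: 0.172
  Sp. alba: 0.08
Sum = 0.787.
P(Sp. viridis | evidence) = 0.307 / 0.787 ≈ 0.3901.

0.3901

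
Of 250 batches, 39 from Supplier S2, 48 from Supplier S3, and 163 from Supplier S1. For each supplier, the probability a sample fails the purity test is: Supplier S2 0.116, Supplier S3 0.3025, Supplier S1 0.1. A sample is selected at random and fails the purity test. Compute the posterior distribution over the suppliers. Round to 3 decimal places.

Supplier S2 0.128, Supplier S3 0.411, Supplier S1 0.461

Compute prior × likelihood for every hypothesis:
  Supplier S2: 0.156 × 0.116 = 0.018096
  Supplier S3: 0.192 × 0.3025 = 0.05808
  Supplier S1: 0.652 × 0.1 = 0.0652
Total = 0.141376.
P(Supplier S2 | off-spec) = 0.018096/0.141376 ≈ 0.128
P(Supplier S3 | off-spec) = 0.05808/0.141376 ≈ 0.411
P(Supplier S1 | off-spec) = 0.0652/0.141376 ≈ 0.461
(Check: 0.128+0.411+0.461 = 1.000.)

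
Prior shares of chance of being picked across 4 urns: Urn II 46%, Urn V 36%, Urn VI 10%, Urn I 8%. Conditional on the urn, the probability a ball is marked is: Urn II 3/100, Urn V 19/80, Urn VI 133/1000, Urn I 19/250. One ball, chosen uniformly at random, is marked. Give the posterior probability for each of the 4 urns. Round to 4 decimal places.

Urn II 0.1163, Urn V 0.7204, Urn VI 0.1121, Urn I 0.0512

Unnormalized posteriors (prior × likelihood):
  Urn II: 0.46 × 0.03 = 0.0138
  Urn V: 0.36 × 0.2375 = 0.0855
  Urn VI: 0.1 × 0.133 = 0.0133
  Urn I: 0.08 × 0.076 = 0.00608
Normalizing constant = 0.11868.
P(Urn II | marked) = 0.0138/0.11868 ≈ 0.1163
P(Urn V | marked) = 0.0855/0.11868 ≈ 0.7204
P(Urn VI | marked) = 0.0133/0.11868 ≈ 0.1121
P(Urn I | marked) = 0.00608/0.11868 ≈ 0.0512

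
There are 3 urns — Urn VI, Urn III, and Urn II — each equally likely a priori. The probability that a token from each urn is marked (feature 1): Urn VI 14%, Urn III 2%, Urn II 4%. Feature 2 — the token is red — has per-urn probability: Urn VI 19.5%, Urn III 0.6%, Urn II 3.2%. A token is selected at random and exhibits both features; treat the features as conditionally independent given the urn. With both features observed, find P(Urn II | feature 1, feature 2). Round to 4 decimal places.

Since the prior is uniform, the posterior is proportional to the likelihood:
  Urn VI: 0.14 × 0.195 = 0.0273
  Urn III: 0.02 × 0.006 = 0.00012
  Urn II: 0.04 × 0.032 = 0.00128
Normalizing constant = 0.0287.
P(Urn II | evidence) = 0.00128 / 0.0287 ≈ 0.0446.

0.0446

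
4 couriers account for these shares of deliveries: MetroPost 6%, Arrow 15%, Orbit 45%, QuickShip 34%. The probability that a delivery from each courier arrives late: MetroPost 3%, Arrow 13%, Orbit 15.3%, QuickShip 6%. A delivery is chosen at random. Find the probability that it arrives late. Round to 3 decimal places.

Prior × likelihood for each hypothesis:
  MetroPost: 0.06 × 0.03 = 0.0018
  Arrow: 0.15 × 0.13 = 0.0195
  Orbit: 0.45 × 0.153 = 0.06885
  QuickShip: 0.34 × 0.06 = 0.0204
P(late) = 0.0018 + 0.0195 + 0.06885 + 0.0204 = 0.11055 → 0.111.

0.111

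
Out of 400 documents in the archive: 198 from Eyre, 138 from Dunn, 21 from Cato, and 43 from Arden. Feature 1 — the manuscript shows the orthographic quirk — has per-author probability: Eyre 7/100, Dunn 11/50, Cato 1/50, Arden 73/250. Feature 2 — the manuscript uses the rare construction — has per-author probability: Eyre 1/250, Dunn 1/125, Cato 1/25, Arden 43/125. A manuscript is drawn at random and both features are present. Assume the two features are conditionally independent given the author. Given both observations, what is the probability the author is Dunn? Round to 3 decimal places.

Compute prior × likelihood for every hypothesis:
  Eyre: 0.495 × 0.07 × 0.004 = 0.0001386
  Dunn: 0.345 × 0.22 × 0.008 = 0.0006072
  Cato: 0.0525 × 0.02 × 0.04 = 0.000042
  Arden: 0.1075 × 0.292 × 0.344 = 0.01079816
Total = 0.01158596.
P(Dunn | evidence) = 0.0006072 / 0.01158596 ≈ 0.052.

0.052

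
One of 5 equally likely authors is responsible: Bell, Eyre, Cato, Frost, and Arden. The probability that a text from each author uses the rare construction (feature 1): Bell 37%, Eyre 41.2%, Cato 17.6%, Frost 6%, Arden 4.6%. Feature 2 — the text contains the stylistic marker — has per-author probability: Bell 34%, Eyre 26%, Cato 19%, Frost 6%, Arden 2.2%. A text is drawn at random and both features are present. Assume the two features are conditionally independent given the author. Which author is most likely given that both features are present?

Bell

Since the prior is uniform, the posterior is proportional to the likelihood:
  Bell: 0.37 × 0.34 = 0.1258
  Eyre: 0.412 × 0.26 = 0.10712
  Cato: 0.176 × 0.19 = 0.03344
  Frost: 0.06 × 0.06 = 0.0036
  Arden: 0.046 × 0.022 = 0.001012
Normalizing constant = 0.270972.
Largest term belongs to Bell, so Bell is most probable.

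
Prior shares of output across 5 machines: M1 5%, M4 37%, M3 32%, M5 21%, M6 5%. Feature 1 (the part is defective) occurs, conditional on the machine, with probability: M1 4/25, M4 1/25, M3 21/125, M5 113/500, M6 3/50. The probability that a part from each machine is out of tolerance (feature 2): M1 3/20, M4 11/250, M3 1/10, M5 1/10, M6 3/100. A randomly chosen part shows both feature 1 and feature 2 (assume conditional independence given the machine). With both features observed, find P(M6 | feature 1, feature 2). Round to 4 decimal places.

0.0075

By Bayes' rule, posterior ∝ prior × likelihood:
  M1: 0.05 × 0.16 × 0.15 = 0.0012
  M4: 0.37 × 0.04 × 0.044 = 0.0006512
  M3: 0.32 × 0.168 × 0.1 = 0.005376
  M5: 0.21 × 0.226 × 0.1 = 0.004746
  M6: 0.05 × 0.06 × 0.03 = 0.00009
Total = 0.0120632.
P(M6 | evidence) = 0.00009 / 0.0120632 ≈ 0.0075.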